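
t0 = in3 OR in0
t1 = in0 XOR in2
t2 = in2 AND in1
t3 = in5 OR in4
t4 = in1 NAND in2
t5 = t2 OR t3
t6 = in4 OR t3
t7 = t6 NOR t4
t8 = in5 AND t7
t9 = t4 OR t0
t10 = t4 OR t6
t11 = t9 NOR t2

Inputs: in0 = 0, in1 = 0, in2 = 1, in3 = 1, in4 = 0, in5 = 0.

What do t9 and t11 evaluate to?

t9 = 1, t11 = 0

t0 = in3 OR in0 = 1 OR 0 = 1
t2 = in2 AND in1 = 1 AND 0 = 0
t4 = in1 NAND in2 = 0 NAND 1 = 1
t9 = t4 OR t0 = 1 OR 1 = 1
t11 = t9 NOR t2 = 1 NOR 0 = 0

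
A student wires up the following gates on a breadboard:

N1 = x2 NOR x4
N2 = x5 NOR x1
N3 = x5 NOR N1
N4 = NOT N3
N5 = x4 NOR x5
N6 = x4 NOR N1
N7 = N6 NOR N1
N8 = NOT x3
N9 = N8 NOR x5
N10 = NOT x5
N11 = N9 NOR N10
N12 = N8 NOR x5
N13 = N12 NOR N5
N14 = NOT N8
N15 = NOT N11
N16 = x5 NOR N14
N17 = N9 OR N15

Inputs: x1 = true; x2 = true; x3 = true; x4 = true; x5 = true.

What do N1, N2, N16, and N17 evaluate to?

N1 = x2 NOR x4 = true NOR true = false
N2 = x5 NOR x1 = true NOR true = false
N8 = NOT x3 = NOT true = false
N9 = N8 NOR x5 = false NOR true = false
N10 = NOT x5 = NOT true = false
N11 = N9 NOR N10 = false NOR false = true
N14 = NOT N8 = NOT false = true
N15 = NOT N11 = NOT true = false
N16 = x5 NOR N14 = true NOR true = false
N17 = N9 OR N15 = false OR false = false

N1 = false, N2 = false, N16 = false, N17 = false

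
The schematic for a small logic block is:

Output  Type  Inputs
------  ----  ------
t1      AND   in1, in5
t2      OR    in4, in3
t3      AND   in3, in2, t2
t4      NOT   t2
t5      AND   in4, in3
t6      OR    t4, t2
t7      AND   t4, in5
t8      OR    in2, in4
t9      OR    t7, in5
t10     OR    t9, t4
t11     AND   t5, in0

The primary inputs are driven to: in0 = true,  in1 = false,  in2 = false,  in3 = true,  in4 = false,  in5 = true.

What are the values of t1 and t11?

t1 = in1 AND in5 = false AND true = false
t5 = in4 AND in3 = false AND true = false
t11 = t5 AND in0 = false AND true = false

t1 = false  t11 = false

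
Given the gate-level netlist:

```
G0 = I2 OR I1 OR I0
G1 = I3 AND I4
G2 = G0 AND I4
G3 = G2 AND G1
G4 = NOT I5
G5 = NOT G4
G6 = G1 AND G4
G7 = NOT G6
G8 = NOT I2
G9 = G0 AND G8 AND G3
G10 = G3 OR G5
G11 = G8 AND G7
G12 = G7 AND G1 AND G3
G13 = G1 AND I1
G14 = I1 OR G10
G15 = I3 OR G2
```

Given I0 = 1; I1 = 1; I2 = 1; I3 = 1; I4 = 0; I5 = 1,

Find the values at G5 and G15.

G5 = 1, G15 = 1

G0 = I2 OR I1 OR I0 = 1 OR 1 OR 1 = 1
G2 = G0 AND I4 = 1 AND 0 = 0
G4 = NOT I5 = NOT 1 = 0
G5 = NOT G4 = NOT 0 = 1
G15 = I3 OR G2 = 1 OR 0 = 1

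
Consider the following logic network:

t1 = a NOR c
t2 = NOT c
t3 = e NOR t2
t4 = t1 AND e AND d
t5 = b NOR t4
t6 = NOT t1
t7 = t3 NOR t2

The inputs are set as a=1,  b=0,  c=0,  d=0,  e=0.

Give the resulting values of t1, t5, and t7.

t1 = a NOR c = 1 NOR 0 = 0
t2 = NOT c = NOT 0 = 1
t3 = e NOR t2 = 0 NOR 1 = 0
t4 = t1 AND e AND d = 0 AND 0 AND 0 = 0
t5 = b NOR t4 = 0 NOR 0 = 1
t7 = t3 NOR t2 = 0 NOR 1 = 0

t1 = 0, t5 = 1, t7 = 0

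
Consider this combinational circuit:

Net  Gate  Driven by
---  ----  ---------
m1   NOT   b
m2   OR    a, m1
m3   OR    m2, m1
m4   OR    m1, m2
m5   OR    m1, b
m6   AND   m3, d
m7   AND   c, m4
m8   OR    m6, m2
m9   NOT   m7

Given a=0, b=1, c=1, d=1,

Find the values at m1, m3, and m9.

m1 = NOT b = NOT 1 = 0
m2 = a OR m1 = 0 OR 0 = 0
m3 = m2 OR m1 = 0 OR 0 = 0
m4 = m1 OR m2 = 0 OR 0 = 0
m7 = c AND m4 = 1 AND 0 = 0
m9 = NOT m7 = NOT 0 = 1

m1 = 0; m3 = 0; m9 = 1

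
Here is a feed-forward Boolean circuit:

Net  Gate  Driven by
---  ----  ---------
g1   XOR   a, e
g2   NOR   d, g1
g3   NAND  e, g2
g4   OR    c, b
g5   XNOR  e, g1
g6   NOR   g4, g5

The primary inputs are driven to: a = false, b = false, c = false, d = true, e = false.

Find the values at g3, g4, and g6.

g3 = true; g4 = false; g6 = false

g1 = a XOR e = false XOR false = false
g2 = d NOR g1 = true NOR false = false
g3 = e NAND g2 = false NAND false = true
g4 = c OR b = false OR false = false
g5 = e XNOR g1 = false XNOR false = true
g6 = g4 NOR g5 = false NOR true = false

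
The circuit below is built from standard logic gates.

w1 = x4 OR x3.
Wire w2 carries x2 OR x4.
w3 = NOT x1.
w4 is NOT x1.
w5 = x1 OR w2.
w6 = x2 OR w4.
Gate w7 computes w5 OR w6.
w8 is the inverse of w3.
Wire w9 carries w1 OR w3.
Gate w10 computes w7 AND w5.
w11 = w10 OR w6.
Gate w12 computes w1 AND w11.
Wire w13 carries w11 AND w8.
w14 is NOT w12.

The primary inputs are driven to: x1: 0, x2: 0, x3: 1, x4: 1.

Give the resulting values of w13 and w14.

w13 = 0  w14 = 0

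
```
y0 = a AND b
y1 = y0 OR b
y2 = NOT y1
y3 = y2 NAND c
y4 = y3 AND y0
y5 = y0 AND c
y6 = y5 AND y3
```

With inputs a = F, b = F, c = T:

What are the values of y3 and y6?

y3 = F; y6 = F

y0 = a AND b = F AND F = F
y1 = y0 OR b = F OR F = F
y2 = NOT y1 = NOT F = T
y3 = y2 NAND c = T NAND T = F
y5 = y0 AND c = F AND T = F
y6 = y5 AND y3 = F AND F = F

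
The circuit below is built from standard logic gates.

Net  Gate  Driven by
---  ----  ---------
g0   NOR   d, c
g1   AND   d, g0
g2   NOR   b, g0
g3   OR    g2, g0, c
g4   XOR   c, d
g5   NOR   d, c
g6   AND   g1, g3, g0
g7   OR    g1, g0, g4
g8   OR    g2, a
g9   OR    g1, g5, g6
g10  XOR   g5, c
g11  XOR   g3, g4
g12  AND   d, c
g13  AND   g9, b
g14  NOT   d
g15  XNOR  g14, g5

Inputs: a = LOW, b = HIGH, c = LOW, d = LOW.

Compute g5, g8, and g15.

g5 = HIGH, g8 = LOW, g15 = HIGH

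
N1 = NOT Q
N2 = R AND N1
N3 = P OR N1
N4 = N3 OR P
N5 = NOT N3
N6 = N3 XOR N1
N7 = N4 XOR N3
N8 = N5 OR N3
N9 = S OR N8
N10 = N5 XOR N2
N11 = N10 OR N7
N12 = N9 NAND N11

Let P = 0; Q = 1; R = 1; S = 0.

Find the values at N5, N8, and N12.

N5 = 1, N8 = 1, N12 = 0

N1 = NOT Q = NOT 1 = 0
N2 = R AND N1 = 1 AND 0 = 0
N3 = P OR N1 = 0 OR 0 = 0
N4 = N3 OR P = 0 OR 0 = 0
N5 = NOT N3 = NOT 0 = 1
N7 = N4 XOR N3 = 0 XOR 0 = 0
N8 = N5 OR N3 = 1 OR 0 = 1
N9 = S OR N8 = 0 OR 1 = 1
N10 = N5 XOR N2 = 1 XOR 0 = 1
N11 = N10 OR N7 = 1 OR 0 = 1
N12 = N9 NAND N11 = 1 NAND 1 = 0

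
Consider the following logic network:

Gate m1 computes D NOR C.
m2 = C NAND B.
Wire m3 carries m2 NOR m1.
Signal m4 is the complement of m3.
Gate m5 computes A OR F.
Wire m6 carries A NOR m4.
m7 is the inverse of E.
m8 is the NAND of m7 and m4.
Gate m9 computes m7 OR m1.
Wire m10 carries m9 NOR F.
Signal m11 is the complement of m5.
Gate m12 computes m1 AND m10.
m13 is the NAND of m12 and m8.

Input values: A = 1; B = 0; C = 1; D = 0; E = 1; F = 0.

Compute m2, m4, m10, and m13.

m2 = 1, m4 = 1, m10 = 1, m13 = 1

m1 = D NOR C = 0 NOR 1 = 0
m2 = C NAND B = 1 NAND 0 = 1
m3 = m2 NOR m1 = 1 NOR 0 = 0
m4 = NOT m3 = NOT 0 = 1
m7 = NOT E = NOT 1 = 0
m8 = m7 NAND m4 = 0 NAND 1 = 1
m9 = m7 OR m1 = 0 OR 0 = 0
m10 = m9 NOR F = 0 NOR 0 = 1
m12 = m1 AND m10 = 0 AND 1 = 0
m13 = m12 NAND m8 = 0 NAND 1 = 1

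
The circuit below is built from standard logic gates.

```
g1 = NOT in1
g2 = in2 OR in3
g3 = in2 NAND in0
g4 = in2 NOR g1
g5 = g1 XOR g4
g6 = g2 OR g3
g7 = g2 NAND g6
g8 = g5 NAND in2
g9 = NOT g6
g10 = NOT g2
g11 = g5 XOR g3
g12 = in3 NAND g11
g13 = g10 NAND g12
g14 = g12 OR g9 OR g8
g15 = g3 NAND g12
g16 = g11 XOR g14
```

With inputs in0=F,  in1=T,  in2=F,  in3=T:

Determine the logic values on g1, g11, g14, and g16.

g1 = NOT in1 = NOT T = F
g2 = in2 OR in3 = F OR T = T
g3 = in2 NAND in0 = F NAND F = T
g4 = in2 NOR g1 = F NOR F = T
g5 = g1 XOR g4 = F XOR T = T
g6 = g2 OR g3 = T OR T = T
g8 = g5 NAND in2 = T NAND F = T
g9 = NOT g6 = NOT T = F
g11 = g5 XOR g3 = T XOR T = F
g12 = in3 NAND g11 = T NAND F = T
g14 = g12 OR g9 OR g8 = T OR F OR T = T
g16 = g11 XOR g14 = F XOR T = T

g1 = F, g11 = F, g14 = T, g16 = T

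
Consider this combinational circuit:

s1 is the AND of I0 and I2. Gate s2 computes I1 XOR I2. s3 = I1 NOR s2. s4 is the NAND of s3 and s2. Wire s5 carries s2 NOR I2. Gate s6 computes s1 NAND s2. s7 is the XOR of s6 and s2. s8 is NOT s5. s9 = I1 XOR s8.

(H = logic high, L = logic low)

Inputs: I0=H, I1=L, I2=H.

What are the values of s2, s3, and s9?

s2 = H; s3 = L; s9 = H

s2 = I1 XOR I2 = L XOR H = H
s3 = I1 NOR s2 = L NOR H = L
s5 = s2 NOR I2 = H NOR H = L
s8 = NOT s5 = NOT L = H
s9 = I1 XOR s8 = L XOR H = H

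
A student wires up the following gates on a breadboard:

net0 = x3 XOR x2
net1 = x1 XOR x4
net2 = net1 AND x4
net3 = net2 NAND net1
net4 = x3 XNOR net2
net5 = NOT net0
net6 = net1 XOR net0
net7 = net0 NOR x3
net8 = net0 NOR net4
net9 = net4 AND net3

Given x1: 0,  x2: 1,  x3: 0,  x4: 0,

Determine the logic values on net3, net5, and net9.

net3 = 1, net5 = 0, net9 = 1

net0 = x3 XOR x2 = 0 XOR 1 = 1
net1 = x1 XOR x4 = 0 XOR 0 = 0
net2 = net1 AND x4 = 0 AND 0 = 0
net3 = net2 NAND net1 = 0 NAND 0 = 1
net4 = x3 XNOR net2 = 0 XNOR 0 = 1
net5 = NOT net0 = NOT 1 = 0
net9 = net4 AND net3 = 1 AND 1 = 1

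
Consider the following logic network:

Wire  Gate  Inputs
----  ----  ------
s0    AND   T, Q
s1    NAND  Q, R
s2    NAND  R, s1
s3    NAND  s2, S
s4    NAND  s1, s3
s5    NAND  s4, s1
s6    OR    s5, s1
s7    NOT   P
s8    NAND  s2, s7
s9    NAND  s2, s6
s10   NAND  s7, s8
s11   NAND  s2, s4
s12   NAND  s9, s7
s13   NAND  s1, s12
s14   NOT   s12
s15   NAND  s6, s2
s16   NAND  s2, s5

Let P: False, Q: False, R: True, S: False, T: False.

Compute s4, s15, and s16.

s1 = Q NAND R = False NAND True = True
s2 = R NAND s1 = True NAND True = False
s3 = s2 NAND S = False NAND False = True
s4 = s1 NAND s3 = True NAND True = False
s5 = s4 NAND s1 = False NAND True = True
s6 = s5 OR s1 = True OR True = True
s15 = s6 NAND s2 = True NAND False = True
s16 = s2 NAND s5 = False NAND True = True

s4 = False; s15 = True; s16 = True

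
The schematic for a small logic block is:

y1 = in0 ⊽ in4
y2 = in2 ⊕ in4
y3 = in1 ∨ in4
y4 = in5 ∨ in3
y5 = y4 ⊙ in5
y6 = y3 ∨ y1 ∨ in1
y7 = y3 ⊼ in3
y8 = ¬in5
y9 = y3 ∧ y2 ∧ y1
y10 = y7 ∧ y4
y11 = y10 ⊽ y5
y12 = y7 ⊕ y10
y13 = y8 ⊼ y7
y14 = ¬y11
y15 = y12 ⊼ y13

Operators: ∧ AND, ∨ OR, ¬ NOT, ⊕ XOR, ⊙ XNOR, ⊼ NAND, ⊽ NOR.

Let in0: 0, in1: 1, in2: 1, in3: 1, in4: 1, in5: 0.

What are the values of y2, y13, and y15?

y2 = in2 XOR in4 = 1 XOR 1 = 0
y3 = in1 OR in4 = 1 OR 1 = 1
y4 = in5 OR in3 = 0 OR 1 = 1
y7 = y3 NAND in3 = 1 NAND 1 = 0
y8 = NOT in5 = NOT 0 = 1
y10 = y7 AND y4 = 0 AND 1 = 0
y12 = y7 XOR y10 = 0 XOR 0 = 0
y13 = y8 NAND y7 = 1 NAND 0 = 1
y15 = y12 NAND y13 = 0 NAND 1 = 1

y2 = 0  y13 = 1  y15 = 1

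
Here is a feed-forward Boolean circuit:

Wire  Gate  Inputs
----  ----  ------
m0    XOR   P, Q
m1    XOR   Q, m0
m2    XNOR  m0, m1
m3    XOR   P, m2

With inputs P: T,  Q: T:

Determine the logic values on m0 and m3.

m0 = F, m3 = T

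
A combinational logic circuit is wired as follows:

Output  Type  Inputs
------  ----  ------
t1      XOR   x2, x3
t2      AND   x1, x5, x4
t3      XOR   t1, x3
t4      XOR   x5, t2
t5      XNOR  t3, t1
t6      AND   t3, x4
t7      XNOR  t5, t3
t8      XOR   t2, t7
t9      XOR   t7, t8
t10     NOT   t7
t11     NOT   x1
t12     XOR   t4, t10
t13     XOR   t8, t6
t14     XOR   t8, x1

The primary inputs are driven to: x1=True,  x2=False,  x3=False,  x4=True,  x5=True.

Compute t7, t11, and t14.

t7 = False; t11 = False; t14 = False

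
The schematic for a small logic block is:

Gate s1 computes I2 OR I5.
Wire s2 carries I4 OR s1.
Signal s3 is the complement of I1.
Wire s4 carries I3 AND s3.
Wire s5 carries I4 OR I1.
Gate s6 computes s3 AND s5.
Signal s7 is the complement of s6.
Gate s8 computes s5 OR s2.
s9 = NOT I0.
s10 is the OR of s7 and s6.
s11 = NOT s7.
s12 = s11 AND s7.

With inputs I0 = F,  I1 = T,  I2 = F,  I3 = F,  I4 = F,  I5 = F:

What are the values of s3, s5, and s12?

s3 = NOT I1 = NOT T = F
s5 = I4 OR I1 = F OR T = T
s6 = s3 AND s5 = F AND T = F
s7 = NOT s6 = NOT F = T
s11 = NOT s7 = NOT T = F
s12 = s11 AND s7 = F AND T = F

s3 = F, s5 = T, s12 = F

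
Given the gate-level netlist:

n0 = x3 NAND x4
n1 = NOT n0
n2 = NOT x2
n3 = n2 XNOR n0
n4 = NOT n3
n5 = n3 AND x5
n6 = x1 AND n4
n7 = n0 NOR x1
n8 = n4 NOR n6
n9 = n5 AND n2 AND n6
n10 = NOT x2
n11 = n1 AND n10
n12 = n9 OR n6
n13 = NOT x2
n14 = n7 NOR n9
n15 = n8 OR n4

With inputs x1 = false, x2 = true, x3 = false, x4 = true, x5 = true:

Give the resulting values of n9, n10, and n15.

n0 = x3 NAND x4 = false NAND true = true
n2 = NOT x2 = NOT true = false
n3 = n2 XNOR n0 = false XNOR true = false
n4 = NOT n3 = NOT false = true
n5 = n3 AND x5 = false AND true = false
n6 = x1 AND n4 = false AND true = false
n8 = n4 NOR n6 = true NOR false = false
n9 = n5 AND n2 AND n6 = false AND false AND false = false
n10 = NOT x2 = NOT true = false
n15 = n8 OR n4 = false OR true = true

n9 = false; n10 = false; n15 = true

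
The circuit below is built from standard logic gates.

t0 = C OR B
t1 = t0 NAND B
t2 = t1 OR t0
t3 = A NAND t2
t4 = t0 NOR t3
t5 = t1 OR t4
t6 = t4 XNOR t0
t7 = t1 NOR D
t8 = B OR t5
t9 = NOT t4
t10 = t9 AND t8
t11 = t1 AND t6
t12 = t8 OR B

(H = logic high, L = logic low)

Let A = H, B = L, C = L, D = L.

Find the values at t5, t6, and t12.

t5 = H; t6 = L; t12 = H

t0 = C OR B = L OR L = L
t1 = t0 NAND B = L NAND L = H
t2 = t1 OR t0 = H OR L = H
t3 = A NAND t2 = H NAND H = L
t4 = t0 NOR t3 = L NOR L = H
t5 = t1 OR t4 = H OR H = H
t6 = t4 XNOR t0 = H XNOR L = L
t8 = B OR t5 = L OR H = H
t12 = t8 OR B = H OR L = H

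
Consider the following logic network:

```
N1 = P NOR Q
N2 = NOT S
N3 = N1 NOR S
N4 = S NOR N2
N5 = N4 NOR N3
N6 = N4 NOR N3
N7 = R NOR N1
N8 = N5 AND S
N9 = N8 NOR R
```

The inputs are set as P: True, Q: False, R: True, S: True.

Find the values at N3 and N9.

N3 = False  N9 = False

N1 = P NOR Q = True NOR False = False
N2 = NOT S = NOT True = False
N3 = N1 NOR S = False NOR True = False
N4 = S NOR N2 = True NOR False = False
N5 = N4 NOR N3 = False NOR False = True
N8 = N5 AND S = True AND True = True
N9 = N8 NOR R = True NOR True = False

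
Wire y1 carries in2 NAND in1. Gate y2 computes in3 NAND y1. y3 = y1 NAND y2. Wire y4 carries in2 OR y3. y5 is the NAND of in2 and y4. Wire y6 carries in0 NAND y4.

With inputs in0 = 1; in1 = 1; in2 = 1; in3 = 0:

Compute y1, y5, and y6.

y1 = in2 NAND in1 = 1 NAND 1 = 0
y2 = in3 NAND y1 = 0 NAND 0 = 1
y3 = y1 NAND y2 = 0 NAND 1 = 1
y4 = in2 OR y3 = 1 OR 1 = 1
y5 = in2 NAND y4 = 1 NAND 1 = 0
y6 = in0 NAND y4 = 1 NAND 1 = 0

y1 = 0; y5 = 0; y6 = 0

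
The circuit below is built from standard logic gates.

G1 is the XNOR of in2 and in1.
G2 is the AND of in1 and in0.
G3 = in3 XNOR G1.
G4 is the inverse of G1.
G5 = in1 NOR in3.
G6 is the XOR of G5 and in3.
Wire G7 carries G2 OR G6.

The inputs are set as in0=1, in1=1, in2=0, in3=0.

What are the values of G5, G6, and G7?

G2 = in1 AND in0 = 1 AND 1 = 1
G5 = in1 NOR in3 = 1 NOR 0 = 0
G6 = G5 XOR in3 = 0 XOR 0 = 0
G7 = G2 OR G6 = 1 OR 0 = 1

G5 = 0; G6 = 0; G7 = 1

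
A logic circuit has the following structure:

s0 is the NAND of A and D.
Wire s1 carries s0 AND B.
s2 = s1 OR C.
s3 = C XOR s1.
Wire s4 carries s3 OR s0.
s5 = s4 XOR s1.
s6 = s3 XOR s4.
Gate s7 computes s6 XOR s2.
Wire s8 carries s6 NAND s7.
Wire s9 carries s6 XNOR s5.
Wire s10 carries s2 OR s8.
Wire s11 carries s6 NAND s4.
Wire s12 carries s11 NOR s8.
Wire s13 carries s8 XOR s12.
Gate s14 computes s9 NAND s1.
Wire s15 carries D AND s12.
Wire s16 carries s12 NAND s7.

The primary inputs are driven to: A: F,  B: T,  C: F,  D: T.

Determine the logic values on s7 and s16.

s7 = T  s16 = T

s0 = A NAND D = F NAND T = T
s1 = s0 AND B = T AND T = T
s2 = s1 OR C = T OR F = T
s3 = C XOR s1 = F XOR T = T
s4 = s3 OR s0 = T OR T = T
s6 = s3 XOR s4 = T XOR T = F
s7 = s6 XOR s2 = F XOR T = T
s8 = s6 NAND s7 = F NAND T = T
s11 = s6 NAND s4 = F NAND T = T
s12 = s11 NOR s8 = T NOR T = F
s16 = s12 NAND s7 = F NAND T = T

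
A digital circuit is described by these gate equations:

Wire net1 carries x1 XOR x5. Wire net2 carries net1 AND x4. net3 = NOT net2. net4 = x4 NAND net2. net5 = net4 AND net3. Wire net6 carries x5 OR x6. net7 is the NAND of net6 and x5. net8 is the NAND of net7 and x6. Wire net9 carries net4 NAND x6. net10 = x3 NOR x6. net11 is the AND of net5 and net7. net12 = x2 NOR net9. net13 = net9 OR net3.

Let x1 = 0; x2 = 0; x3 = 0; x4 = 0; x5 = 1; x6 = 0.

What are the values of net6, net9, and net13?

net6 = 1  net9 = 1  net13 = 1

net1 = x1 XOR x5 = 0 XOR 1 = 1
net2 = net1 AND x4 = 1 AND 0 = 0
net3 = NOT net2 = NOT 0 = 1
net4 = x4 NAND net2 = 0 NAND 0 = 1
net6 = x5 OR x6 = 1 OR 0 = 1
net9 = net4 NAND x6 = 1 NAND 0 = 1
net13 = net9 OR net3 = 1 OR 1 = 1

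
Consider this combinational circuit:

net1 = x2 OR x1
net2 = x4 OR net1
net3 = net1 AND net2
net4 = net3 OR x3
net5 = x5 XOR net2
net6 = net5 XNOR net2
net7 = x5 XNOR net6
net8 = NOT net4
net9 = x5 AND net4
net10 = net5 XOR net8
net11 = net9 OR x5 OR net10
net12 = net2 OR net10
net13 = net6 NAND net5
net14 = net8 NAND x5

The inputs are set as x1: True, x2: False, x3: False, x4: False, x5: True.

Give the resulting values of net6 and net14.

net6 = False; net14 = True

net1 = x2 OR x1 = False OR True = True
net2 = x4 OR net1 = False OR True = True
net3 = net1 AND net2 = True AND True = True
net4 = net3 OR x3 = True OR False = True
net5 = x5 XOR net2 = True XOR True = False
net6 = net5 XNOR net2 = False XNOR True = False
net8 = NOT net4 = NOT True = False
net14 = net8 NAND x5 = False NAND True = True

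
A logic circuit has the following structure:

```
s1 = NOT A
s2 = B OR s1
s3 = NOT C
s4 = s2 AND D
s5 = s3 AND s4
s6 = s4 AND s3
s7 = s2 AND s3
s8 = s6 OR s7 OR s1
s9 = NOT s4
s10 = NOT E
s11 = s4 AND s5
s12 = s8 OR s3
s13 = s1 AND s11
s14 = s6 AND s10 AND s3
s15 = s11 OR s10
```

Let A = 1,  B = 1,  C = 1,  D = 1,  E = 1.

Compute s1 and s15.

s1 = NOT A = NOT 1 = 0
s2 = B OR s1 = 1 OR 0 = 1
s3 = NOT C = NOT 1 = 0
s4 = s2 AND D = 1 AND 1 = 1
s5 = s3 AND s4 = 0 AND 1 = 0
s10 = NOT E = NOT 1 = 0
s11 = s4 AND s5 = 1 AND 0 = 0
s15 = s11 OR s10 = 0 OR 0 = 0

s1 = 0  s15 = 0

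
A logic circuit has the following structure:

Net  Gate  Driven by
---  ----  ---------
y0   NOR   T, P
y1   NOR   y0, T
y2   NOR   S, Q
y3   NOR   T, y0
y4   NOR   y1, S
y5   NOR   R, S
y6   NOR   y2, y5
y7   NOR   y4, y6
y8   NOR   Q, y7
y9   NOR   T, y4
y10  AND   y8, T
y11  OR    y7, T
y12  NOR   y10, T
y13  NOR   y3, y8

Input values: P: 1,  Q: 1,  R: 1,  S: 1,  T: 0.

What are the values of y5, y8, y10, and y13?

y5 = 0, y8 = 0, y10 = 0, y13 = 0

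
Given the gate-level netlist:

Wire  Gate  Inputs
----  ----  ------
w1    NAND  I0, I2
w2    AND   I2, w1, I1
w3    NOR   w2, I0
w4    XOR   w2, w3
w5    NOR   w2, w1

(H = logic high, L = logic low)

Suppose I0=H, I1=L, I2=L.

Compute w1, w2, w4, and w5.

w1 = I0 NAND I2 = H NAND L = H
w2 = I2 AND w1 AND I1 = L AND H AND L = L
w3 = w2 NOR I0 = L NOR H = L
w4 = w2 XOR w3 = L XOR L = L
w5 = w2 NOR w1 = L NOR H = L

w1 = H, w2 = L, w4 = L, w5 = L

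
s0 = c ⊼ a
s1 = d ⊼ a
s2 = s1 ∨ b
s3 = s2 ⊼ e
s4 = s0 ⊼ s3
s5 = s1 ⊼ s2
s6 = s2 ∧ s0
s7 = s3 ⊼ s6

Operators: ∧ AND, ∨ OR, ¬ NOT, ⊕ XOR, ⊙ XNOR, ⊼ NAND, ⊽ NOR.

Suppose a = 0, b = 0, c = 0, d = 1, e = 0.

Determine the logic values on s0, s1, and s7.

s0 = c NAND a = 0 NAND 0 = 1
s1 = d NAND a = 1 NAND 0 = 1
s2 = s1 OR b = 1 OR 0 = 1
s3 = s2 NAND e = 1 NAND 0 = 1
s6 = s2 AND s0 = 1 AND 1 = 1
s7 = s3 NAND s6 = 1 NAND 1 = 0

s0 = 1; s1 = 1; s7 = 0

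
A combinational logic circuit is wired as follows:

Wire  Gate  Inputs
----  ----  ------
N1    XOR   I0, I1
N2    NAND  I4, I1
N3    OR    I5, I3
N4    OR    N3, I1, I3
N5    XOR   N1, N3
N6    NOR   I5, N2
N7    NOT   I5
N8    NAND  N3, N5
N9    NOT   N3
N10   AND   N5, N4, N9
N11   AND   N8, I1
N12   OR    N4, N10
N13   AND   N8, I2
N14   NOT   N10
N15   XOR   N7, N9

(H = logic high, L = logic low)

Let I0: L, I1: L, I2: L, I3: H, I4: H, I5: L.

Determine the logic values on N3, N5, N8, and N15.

N3 = H, N5 = H, N8 = L, N15 = H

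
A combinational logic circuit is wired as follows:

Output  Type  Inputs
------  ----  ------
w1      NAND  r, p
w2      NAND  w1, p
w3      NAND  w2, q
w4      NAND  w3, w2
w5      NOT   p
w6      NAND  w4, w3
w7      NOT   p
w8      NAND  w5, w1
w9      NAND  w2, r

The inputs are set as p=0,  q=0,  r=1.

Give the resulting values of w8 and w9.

w1 = r NAND p = 1 NAND 0 = 1
w2 = w1 NAND p = 1 NAND 0 = 1
w5 = NOT p = NOT 0 = 1
w8 = w5 NAND w1 = 1 NAND 1 = 0
w9 = w2 NAND r = 1 NAND 1 = 0

w8 = 0  w9 = 0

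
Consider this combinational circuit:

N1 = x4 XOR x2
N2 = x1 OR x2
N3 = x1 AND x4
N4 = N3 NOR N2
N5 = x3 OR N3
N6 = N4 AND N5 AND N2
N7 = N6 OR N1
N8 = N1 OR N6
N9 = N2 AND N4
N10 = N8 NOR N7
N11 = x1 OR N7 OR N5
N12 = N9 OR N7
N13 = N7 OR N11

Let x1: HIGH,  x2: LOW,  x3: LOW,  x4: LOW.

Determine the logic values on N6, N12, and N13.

N1 = x4 XOR x2 = LOW XOR LOW = LOW
N2 = x1 OR x2 = HIGH OR LOW = HIGH
N3 = x1 AND x4 = HIGH AND LOW = LOW
N4 = N3 NOR N2 = LOW NOR HIGH = LOW
N5 = x3 OR N3 = LOW OR LOW = LOW
N6 = N4 AND N5 AND N2 = LOW AND LOW AND HIGH = LOW
N7 = N6 OR N1 = LOW OR LOW = LOW
N9 = N2 AND N4 = HIGH AND LOW = LOW
N11 = x1 OR N7 OR N5 = HIGH OR LOW OR LOW = HIGH
N12 = N9 OR N7 = LOW OR LOW = LOW
N13 = N7 OR N11 = LOW OR HIGH = HIGH

N6 = LOW; N12 = LOW; N13 = HIGH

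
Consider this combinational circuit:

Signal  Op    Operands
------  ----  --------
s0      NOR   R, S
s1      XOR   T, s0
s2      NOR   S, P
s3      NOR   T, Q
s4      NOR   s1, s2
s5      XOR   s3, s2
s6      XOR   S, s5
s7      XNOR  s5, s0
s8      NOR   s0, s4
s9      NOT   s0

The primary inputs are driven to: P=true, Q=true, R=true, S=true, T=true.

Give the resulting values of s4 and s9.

s0 = R NOR S = true NOR true = false
s1 = T XOR s0 = true XOR false = true
s2 = S NOR P = true NOR true = false
s4 = s1 NOR s2 = true NOR false = false
s9 = NOT s0 = NOT false = true

s4 = false, s9 = true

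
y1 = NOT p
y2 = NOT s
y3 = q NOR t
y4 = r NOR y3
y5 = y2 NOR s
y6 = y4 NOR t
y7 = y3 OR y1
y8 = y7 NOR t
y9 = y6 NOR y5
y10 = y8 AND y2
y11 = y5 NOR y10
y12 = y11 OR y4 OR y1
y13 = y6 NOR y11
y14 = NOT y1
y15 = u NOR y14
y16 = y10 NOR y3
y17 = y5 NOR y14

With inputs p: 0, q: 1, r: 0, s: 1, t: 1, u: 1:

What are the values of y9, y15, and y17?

y9 = 1  y15 = 0  y17 = 1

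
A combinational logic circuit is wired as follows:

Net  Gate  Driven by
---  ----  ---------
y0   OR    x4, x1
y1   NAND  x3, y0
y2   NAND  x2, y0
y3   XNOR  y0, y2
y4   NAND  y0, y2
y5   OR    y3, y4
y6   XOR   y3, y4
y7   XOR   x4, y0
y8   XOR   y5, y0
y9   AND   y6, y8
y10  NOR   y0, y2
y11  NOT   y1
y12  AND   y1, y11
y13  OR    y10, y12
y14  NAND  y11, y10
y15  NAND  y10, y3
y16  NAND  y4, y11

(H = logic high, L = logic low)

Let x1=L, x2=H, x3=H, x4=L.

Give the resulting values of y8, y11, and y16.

y0 = x4 OR x1 = L OR L = L
y1 = x3 NAND y0 = H NAND L = H
y2 = x2 NAND y0 = H NAND L = H
y3 = y0 XNOR y2 = L XNOR H = L
y4 = y0 NAND y2 = L NAND H = H
y5 = y3 OR y4 = L OR H = H
y8 = y5 XOR y0 = H XOR L = H
y11 = NOT y1 = NOT H = L
y16 = y4 NAND y11 = H NAND L = H

y8 = H; y11 = L; y16 = H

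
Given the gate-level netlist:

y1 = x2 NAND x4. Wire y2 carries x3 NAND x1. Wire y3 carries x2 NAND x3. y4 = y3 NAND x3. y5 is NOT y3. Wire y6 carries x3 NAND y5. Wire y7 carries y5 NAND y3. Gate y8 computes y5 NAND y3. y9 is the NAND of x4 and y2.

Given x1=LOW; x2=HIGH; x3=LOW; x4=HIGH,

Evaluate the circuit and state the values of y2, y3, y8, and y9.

y2 = HIGH, y3 = HIGH, y8 = HIGH, y9 = LOW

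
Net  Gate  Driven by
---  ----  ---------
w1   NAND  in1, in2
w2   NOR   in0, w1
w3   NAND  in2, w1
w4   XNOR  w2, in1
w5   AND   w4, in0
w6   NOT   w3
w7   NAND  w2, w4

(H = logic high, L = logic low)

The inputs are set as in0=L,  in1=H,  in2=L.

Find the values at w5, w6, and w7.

w1 = in1 NAND in2 = H NAND L = H
w2 = in0 NOR w1 = L NOR H = L
w3 = in2 NAND w1 = L NAND H = H
w4 = w2 XNOR in1 = L XNOR H = L
w5 = w4 AND in0 = L AND L = L
w6 = NOT w3 = NOT H = L
w7 = w2 NAND w4 = L NAND L = H

w5 = L, w6 = L, w7 = H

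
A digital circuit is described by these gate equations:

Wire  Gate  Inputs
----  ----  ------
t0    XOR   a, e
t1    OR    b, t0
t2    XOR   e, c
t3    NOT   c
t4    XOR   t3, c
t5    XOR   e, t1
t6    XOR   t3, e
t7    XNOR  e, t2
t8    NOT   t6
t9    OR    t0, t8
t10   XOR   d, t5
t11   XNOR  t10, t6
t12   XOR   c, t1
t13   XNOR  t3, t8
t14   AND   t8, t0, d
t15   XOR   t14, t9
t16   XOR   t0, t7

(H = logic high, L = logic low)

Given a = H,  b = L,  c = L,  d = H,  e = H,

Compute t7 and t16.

t0 = a XOR e = H XOR H = L
t2 = e XOR c = H XOR L = H
t7 = e XNOR t2 = H XNOR H = H
t16 = t0 XOR t7 = L XOR H = H

t7 = H, t16 = H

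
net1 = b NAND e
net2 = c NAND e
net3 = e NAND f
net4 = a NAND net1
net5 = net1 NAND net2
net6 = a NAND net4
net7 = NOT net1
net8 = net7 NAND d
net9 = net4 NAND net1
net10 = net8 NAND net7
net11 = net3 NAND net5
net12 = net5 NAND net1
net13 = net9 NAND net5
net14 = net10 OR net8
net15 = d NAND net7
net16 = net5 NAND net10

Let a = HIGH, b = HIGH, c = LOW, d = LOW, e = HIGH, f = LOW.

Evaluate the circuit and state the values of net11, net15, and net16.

net11 = LOW, net15 = HIGH, net16 = HIGH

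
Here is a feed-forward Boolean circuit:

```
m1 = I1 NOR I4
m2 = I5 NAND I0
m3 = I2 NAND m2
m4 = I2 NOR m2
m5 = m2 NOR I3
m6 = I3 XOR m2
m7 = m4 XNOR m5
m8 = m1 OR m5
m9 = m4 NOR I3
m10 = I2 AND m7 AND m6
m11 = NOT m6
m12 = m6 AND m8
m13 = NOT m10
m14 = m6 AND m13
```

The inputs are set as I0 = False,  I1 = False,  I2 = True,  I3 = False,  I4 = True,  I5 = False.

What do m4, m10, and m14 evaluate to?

m4 = False, m10 = True, m14 = False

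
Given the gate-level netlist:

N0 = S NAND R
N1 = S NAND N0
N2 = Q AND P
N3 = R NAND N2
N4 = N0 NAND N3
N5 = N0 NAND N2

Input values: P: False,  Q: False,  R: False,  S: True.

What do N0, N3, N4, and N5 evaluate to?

N0 = True  N3 = True  N4 = False  N5 = True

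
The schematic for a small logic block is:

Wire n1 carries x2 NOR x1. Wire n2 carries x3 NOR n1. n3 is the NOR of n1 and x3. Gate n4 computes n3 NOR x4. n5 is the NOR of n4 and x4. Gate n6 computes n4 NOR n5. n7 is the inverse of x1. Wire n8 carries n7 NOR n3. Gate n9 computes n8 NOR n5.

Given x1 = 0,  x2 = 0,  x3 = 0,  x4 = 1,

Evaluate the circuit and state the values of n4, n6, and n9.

n4 = 0; n6 = 1; n9 = 1

n1 = x2 NOR x1 = 0 NOR 0 = 1
n3 = n1 NOR x3 = 1 NOR 0 = 0
n4 = n3 NOR x4 = 0 NOR 1 = 0
n5 = n4 NOR x4 = 0 NOR 1 = 0
n6 = n4 NOR n5 = 0 NOR 0 = 1
n7 = NOT x1 = NOT 0 = 1
n8 = n7 NOR n3 = 1 NOR 0 = 0
n9 = n8 NOR n5 = 0 NOR 0 = 1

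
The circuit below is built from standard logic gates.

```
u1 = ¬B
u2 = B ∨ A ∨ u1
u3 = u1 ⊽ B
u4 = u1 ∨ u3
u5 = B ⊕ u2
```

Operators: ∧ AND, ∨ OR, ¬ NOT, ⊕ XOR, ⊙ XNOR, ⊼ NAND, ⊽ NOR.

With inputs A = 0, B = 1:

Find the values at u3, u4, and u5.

u3 = 0; u4 = 0; u5 = 0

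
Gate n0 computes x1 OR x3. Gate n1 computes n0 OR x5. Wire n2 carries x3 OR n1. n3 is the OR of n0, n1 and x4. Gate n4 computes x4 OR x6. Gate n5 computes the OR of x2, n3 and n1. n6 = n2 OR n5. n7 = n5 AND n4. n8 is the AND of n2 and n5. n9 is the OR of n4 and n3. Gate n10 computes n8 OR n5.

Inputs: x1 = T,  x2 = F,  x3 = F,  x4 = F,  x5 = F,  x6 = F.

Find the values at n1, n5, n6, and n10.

n0 = x1 OR x3 = T OR F = T
n1 = n0 OR x5 = T OR F = T
n2 = x3 OR n1 = F OR T = T
n3 = n0 OR n1 OR x4 = T OR T OR F = T
n5 = x2 OR n3 OR n1 = F OR T OR T = T
n6 = n2 OR n5 = T OR T = T
n8 = n2 AND n5 = T AND T = T
n10 = n8 OR n5 = T OR T = T

n1 = T, n5 = T, n6 = T, n10 = T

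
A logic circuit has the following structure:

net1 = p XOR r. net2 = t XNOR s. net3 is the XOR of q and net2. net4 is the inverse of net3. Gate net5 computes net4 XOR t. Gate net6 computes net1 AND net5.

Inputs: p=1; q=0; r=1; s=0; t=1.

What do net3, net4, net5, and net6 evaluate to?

net1 = p XOR r = 1 XOR 1 = 0
net2 = t XNOR s = 1 XNOR 0 = 0
net3 = q XOR net2 = 0 XOR 0 = 0
net4 = NOT net3 = NOT 0 = 1
net5 = net4 XOR t = 1 XOR 1 = 0
net6 = net1 AND net5 = 0 AND 0 = 0

net3 = 0, net4 = 1, net5 = 0, net6 = 0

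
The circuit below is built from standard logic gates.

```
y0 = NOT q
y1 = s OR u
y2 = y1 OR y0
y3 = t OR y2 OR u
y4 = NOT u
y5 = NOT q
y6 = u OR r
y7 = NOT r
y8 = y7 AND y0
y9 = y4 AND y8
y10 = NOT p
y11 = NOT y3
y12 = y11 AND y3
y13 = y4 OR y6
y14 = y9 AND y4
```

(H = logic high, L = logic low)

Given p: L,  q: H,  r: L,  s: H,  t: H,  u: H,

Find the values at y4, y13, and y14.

y0 = NOT q = NOT H = L
y4 = NOT u = NOT H = L
y6 = u OR r = H OR L = H
y7 = NOT r = NOT L = H
y8 = y7 AND y0 = H AND L = L
y9 = y4 AND y8 = L AND L = L
y13 = y4 OR y6 = L OR H = H
y14 = y9 AND y4 = L AND L = L

y4 = L  y13 = H  y14 = L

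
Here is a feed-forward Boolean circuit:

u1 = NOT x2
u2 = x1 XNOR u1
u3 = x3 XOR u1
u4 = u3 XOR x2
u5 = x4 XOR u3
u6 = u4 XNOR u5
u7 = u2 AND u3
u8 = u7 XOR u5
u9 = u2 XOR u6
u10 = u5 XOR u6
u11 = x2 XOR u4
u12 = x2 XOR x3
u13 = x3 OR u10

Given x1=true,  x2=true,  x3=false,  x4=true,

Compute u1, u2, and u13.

u1 = false; u2 = false; u13 = false

u1 = NOT x2 = NOT true = false
u2 = x1 XNOR u1 = true XNOR false = false
u3 = x3 XOR u1 = false XOR false = false
u4 = u3 XOR x2 = false XOR true = true
u5 = x4 XOR u3 = true XOR false = true
u6 = u4 XNOR u5 = true XNOR true = true
u10 = u5 XOR u6 = true XOR true = false
u13 = x3 OR u10 = false OR false = false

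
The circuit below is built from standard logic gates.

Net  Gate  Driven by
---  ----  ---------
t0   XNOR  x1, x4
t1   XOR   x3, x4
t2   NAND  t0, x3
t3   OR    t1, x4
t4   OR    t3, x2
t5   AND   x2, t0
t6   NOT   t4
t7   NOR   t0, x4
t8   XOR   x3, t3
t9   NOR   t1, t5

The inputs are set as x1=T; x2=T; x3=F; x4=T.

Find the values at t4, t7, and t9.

t4 = T, t7 = F, t9 = F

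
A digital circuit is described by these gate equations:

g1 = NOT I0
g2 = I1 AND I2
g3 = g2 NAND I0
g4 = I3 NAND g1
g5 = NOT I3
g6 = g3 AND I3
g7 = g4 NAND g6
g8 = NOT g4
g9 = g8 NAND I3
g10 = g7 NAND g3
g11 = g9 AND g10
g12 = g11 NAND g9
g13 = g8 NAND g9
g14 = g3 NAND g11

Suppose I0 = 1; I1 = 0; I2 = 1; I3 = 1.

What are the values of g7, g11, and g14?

g1 = NOT I0 = NOT 1 = 0
g2 = I1 AND I2 = 0 AND 1 = 0
g3 = g2 NAND I0 = 0 NAND 1 = 1
g4 = I3 NAND g1 = 1 NAND 0 = 1
g6 = g3 AND I3 = 1 AND 1 = 1
g7 = g4 NAND g6 = 1 NAND 1 = 0
g8 = NOT g4 = NOT 1 = 0
g9 = g8 NAND I3 = 0 NAND 1 = 1
g10 = g7 NAND g3 = 0 NAND 1 = 1
g11 = g9 AND g10 = 1 AND 1 = 1
g14 = g3 NAND g11 = 1 NAND 1 = 0

g7 = 0, g11 = 1, g14 = 0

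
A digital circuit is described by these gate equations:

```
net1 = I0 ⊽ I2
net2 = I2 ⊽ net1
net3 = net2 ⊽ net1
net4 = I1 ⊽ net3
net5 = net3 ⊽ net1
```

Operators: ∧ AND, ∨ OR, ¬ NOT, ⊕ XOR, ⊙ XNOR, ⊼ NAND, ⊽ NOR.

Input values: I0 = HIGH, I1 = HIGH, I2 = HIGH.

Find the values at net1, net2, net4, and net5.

net1 = LOW, net2 = LOW, net4 = LOW, net5 = LOW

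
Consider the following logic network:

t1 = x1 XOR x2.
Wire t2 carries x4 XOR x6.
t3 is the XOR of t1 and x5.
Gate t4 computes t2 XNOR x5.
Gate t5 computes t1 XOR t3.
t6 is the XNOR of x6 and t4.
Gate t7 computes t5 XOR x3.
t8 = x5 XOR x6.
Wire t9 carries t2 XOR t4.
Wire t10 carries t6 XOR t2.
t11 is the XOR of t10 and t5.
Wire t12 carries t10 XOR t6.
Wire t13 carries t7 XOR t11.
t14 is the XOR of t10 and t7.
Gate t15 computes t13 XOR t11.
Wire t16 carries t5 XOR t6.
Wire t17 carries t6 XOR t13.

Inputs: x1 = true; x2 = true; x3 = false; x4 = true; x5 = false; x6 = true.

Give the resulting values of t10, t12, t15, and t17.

t1 = x1 XOR x2 = true XOR true = false
t2 = x4 XOR x6 = true XOR true = false
t3 = t1 XOR x5 = false XOR false = false
t4 = t2 XNOR x5 = false XNOR false = true
t5 = t1 XOR t3 = false XOR false = false
t6 = x6 XNOR t4 = true XNOR true = true
t7 = t5 XOR x3 = false XOR false = false
t10 = t6 XOR t2 = true XOR false = true
t11 = t10 XOR t5 = true XOR false = true
t12 = t10 XOR t6 = true XOR true = false
t13 = t7 XOR t11 = false XOR true = true
t15 = t13 XOR t11 = true XOR true = false
t17 = t6 XOR t13 = true XOR true = false

t10 = true  t12 = false  t15 = false  t17 = false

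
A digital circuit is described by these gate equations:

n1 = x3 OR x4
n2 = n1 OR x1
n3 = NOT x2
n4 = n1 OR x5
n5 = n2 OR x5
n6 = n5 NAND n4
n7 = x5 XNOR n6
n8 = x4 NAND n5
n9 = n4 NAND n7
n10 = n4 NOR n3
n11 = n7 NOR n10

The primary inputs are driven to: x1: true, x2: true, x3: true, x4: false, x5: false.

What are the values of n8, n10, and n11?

n8 = true  n10 = false  n11 = false

n1 = x3 OR x4 = true OR false = true
n2 = n1 OR x1 = true OR true = true
n3 = NOT x2 = NOT true = false
n4 = n1 OR x5 = true OR false = true
n5 = n2 OR x5 = true OR false = true
n6 = n5 NAND n4 = true NAND true = false
n7 = x5 XNOR n6 = false XNOR false = true
n8 = x4 NAND n5 = false NAND true = true
n10 = n4 NOR n3 = true NOR false = false
n11 = n7 NOR n10 = true NOR false = false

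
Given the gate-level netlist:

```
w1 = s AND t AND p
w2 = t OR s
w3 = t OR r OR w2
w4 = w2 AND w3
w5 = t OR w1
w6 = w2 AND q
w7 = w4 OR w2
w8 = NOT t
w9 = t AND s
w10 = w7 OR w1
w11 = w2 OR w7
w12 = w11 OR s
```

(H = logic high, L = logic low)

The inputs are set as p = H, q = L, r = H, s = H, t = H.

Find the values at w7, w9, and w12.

w2 = t OR s = H OR H = H
w3 = t OR r OR w2 = H OR H OR H = H
w4 = w2 AND w3 = H AND H = H
w7 = w4 OR w2 = H OR H = H
w9 = t AND s = H AND H = H
w11 = w2 OR w7 = H OR H = H
w12 = w11 OR s = H OR H = H

w7 = H, w9 = H, w12 = H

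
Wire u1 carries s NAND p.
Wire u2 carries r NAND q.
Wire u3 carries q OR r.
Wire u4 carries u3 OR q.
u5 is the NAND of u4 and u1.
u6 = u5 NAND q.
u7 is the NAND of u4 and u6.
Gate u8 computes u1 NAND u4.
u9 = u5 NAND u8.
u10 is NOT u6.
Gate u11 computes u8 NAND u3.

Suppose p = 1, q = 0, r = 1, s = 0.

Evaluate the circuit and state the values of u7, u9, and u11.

u1 = s NAND p = 0 NAND 1 = 1
u3 = q OR r = 0 OR 1 = 1
u4 = u3 OR q = 1 OR 0 = 1
u5 = u4 NAND u1 = 1 NAND 1 = 0
u6 = u5 NAND q = 0 NAND 0 = 1
u7 = u4 NAND u6 = 1 NAND 1 = 0
u8 = u1 NAND u4 = 1 NAND 1 = 0
u9 = u5 NAND u8 = 0 NAND 0 = 1
u11 = u8 NAND u3 = 0 NAND 1 = 1

u7 = 0; u9 = 1; u11 = 1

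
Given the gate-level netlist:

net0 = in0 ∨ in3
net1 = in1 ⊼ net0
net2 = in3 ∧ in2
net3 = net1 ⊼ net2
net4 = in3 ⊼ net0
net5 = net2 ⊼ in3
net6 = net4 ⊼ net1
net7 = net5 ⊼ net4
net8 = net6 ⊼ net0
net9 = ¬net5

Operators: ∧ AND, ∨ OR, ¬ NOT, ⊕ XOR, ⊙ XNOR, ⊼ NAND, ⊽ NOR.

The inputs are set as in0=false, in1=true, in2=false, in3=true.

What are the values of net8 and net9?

net8 = false; net9 = false

net0 = in0 OR in3 = false OR true = true
net1 = in1 NAND net0 = true NAND true = false
net2 = in3 AND in2 = true AND false = false
net4 = in3 NAND net0 = true NAND true = false
net5 = net2 NAND in3 = false NAND true = true
net6 = net4 NAND net1 = false NAND false = true
net8 = net6 NAND net0 = true NAND true = false
net9 = NOT net5 = NOT true = false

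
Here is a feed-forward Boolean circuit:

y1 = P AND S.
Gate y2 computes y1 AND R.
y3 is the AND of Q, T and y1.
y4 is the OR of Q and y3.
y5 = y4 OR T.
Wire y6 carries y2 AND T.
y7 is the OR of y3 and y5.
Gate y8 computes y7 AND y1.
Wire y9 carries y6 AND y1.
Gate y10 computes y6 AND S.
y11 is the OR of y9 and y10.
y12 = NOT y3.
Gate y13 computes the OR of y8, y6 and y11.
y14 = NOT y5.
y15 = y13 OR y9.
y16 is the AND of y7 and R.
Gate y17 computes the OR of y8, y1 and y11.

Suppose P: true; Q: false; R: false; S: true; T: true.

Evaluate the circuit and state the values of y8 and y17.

y1 = P AND S = true AND true = true
y2 = y1 AND R = true AND false = false
y3 = Q AND T AND y1 = false AND true AND true = false
y4 = Q OR y3 = false OR false = false
y5 = y4 OR T = false OR true = true
y6 = y2 AND T = false AND true = false
y7 = y3 OR y5 = false OR true = true
y8 = y7 AND y1 = true AND true = true
y9 = y6 AND y1 = false AND true = false
y10 = y6 AND S = false AND true = false
y11 = y9 OR y10 = false OR false = false
y17 = y8 OR y1 OR y11 = true OR true OR false = true

y8 = true, y17 = true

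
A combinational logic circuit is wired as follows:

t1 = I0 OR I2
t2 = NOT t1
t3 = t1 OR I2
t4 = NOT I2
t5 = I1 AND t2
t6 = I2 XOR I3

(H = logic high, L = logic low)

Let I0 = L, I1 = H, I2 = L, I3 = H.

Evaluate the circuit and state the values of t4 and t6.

t4 = H  t6 = H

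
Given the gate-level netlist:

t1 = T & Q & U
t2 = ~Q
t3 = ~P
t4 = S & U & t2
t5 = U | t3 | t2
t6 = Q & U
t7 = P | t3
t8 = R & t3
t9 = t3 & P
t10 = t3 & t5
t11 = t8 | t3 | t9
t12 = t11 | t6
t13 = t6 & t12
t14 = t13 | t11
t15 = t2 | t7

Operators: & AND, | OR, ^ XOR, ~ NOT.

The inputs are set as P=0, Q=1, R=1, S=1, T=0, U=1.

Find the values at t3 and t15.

t2 = NOT Q = NOT 1 = 0
t3 = NOT P = NOT 0 = 1
t7 = P OR t3 = 0 OR 1 = 1
t15 = t2 OR t7 = 0 OR 1 = 1

t3 = 1, t15 = 1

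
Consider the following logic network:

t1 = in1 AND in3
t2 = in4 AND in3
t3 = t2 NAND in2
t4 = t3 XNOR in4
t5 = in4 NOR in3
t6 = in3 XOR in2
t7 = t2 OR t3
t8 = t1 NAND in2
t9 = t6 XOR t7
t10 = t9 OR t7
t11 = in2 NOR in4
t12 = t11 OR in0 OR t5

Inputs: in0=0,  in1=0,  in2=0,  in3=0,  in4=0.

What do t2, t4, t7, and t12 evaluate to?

t2 = 0; t4 = 0; t7 = 1; t12 = 1

t2 = in4 AND in3 = 0 AND 0 = 0
t3 = t2 NAND in2 = 0 NAND 0 = 1
t4 = t3 XNOR in4 = 1 XNOR 0 = 0
t5 = in4 NOR in3 = 0 NOR 0 = 1
t7 = t2 OR t3 = 0 OR 1 = 1
t11 = in2 NOR in4 = 0 NOR 0 = 1
t12 = t11 OR in0 OR t5 = 1 OR 0 OR 1 = 1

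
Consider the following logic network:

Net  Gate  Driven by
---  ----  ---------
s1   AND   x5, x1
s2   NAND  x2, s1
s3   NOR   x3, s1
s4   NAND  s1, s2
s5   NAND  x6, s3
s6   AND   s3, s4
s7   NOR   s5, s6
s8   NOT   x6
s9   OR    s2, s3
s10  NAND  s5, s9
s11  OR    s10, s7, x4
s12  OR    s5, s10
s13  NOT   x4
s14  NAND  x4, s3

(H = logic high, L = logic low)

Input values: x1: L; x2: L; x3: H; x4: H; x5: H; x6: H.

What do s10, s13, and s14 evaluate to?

s1 = x5 AND x1 = H AND L = L
s2 = x2 NAND s1 = L NAND L = H
s3 = x3 NOR s1 = H NOR L = L
s5 = x6 NAND s3 = H NAND L = H
s9 = s2 OR s3 = H OR L = H
s10 = s5 NAND s9 = H NAND H = L
s13 = NOT x4 = NOT H = L
s14 = x4 NAND s3 = H NAND L = H

s10 = L  s13 = L  s14 = H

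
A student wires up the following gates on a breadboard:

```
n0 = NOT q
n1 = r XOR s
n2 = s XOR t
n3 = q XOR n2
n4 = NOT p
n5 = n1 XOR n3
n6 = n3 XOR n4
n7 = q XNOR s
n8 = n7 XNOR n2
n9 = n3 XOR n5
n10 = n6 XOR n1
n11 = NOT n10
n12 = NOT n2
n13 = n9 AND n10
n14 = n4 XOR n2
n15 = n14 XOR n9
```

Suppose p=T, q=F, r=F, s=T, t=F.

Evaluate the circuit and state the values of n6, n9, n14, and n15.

n6 = T, n9 = T, n14 = T, n15 = F

n1 = r XOR s = F XOR T = T
n2 = s XOR t = T XOR F = T
n3 = q XOR n2 = F XOR T = T
n4 = NOT p = NOT T = F
n5 = n1 XOR n3 = T XOR T = F
n6 = n3 XOR n4 = T XOR F = T
n9 = n3 XOR n5 = T XOR F = T
n14 = n4 XOR n2 = F XOR T = T
n15 = n14 XOR n9 = T XOR T = F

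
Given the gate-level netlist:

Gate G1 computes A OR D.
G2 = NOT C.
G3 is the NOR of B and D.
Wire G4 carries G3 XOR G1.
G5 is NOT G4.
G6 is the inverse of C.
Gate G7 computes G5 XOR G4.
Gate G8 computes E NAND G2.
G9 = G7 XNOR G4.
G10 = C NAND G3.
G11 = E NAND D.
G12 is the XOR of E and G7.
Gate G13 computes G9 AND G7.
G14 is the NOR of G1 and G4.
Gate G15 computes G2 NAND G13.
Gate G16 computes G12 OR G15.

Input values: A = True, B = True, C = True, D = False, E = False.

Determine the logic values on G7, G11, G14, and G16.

G1 = A OR D = True OR False = True
G2 = NOT C = NOT True = False
G3 = B NOR D = True NOR False = False
G4 = G3 XOR G1 = False XOR True = True
G5 = NOT G4 = NOT True = False
G7 = G5 XOR G4 = False XOR True = True
G9 = G7 XNOR G4 = True XNOR True = True
G11 = E NAND D = False NAND False = True
G12 = E XOR G7 = False XOR True = True
G13 = G9 AND G7 = True AND True = True
G14 = G1 NOR G4 = True NOR True = False
G15 = G2 NAND G13 = False NAND True = True
G16 = G12 OR G15 = True OR True = True

G7 = True, G11 = True, G14 = False, G16 = True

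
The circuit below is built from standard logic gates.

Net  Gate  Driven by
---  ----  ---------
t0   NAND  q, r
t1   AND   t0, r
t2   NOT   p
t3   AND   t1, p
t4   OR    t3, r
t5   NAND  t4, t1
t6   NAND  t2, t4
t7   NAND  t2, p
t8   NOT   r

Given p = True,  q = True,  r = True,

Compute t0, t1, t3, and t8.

t0 = q NAND r = True NAND True = False
t1 = t0 AND r = False AND True = False
t3 = t1 AND p = False AND True = False
t8 = NOT r = NOT True = False

t0 = False, t1 = False, t3 = False, t8 = False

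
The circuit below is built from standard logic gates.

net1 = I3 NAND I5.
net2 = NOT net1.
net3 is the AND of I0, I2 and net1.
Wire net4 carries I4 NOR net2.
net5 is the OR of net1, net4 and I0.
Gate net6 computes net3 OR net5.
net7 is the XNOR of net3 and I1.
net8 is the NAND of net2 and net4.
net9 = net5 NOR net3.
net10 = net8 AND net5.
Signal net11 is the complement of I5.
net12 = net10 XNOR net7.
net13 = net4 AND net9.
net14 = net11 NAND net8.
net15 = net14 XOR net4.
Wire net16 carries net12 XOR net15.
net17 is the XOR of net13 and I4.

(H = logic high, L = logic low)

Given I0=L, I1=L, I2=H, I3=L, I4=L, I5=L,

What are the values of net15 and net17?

net1 = I3 NAND I5 = L NAND L = H
net2 = NOT net1 = NOT H = L
net3 = I0 AND I2 AND net1 = L AND H AND H = L
net4 = I4 NOR net2 = L NOR L = H
net5 = net1 OR net4 OR I0 = H OR H OR L = H
net8 = net2 NAND net4 = L NAND H = H
net9 = net5 NOR net3 = H NOR L = L
net11 = NOT I5 = NOT L = H
net13 = net4 AND net9 = H AND L = L
net14 = net11 NAND net8 = H NAND H = L
net15 = net14 XOR net4 = L XOR H = H
net17 = net13 XOR I4 = L XOR L = L

net15 = H, net17 = L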